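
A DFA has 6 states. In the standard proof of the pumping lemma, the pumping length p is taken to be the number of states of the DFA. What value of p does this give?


Pumping lemma for regular languages (standard proof):
Take p = |Q|, the number of DFA states.
Any string of length >= |Q| passes through |Q|+1 states while reading its first |Q| symbols,
so by pigeonhole some state repeats, giving the loop that can be pumped.
Here |Q| = 6
Therefore the proof uses p = 6

6


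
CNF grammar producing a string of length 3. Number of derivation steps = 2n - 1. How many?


Chomsky Normal Form derivation:
String length n = 3
Each step either:
  - Splits a nonterminal into two (n-1 such steps)
  - Converts a nonterminal to terminal (n such steps)
Total = (n-1) + n = 2n - 1
= 2(3) - 1
= 6 - 1
= 5

5


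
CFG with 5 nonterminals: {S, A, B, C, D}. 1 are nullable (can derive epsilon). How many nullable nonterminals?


Nonterminals: {S, A, B, C, D}
A nonterminal is nullable if it can derive epsilon
Counting nullable nonterminals: 1
Total nullable = 1

1


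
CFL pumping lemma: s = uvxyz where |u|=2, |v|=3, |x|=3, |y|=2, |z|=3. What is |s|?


|s| = |u| + |v| + |x| + |y| + |z|
= 2 + 3 + 3 + 2 + 3
= 5 + 3 + 5
= 8 + 5
= 13

13


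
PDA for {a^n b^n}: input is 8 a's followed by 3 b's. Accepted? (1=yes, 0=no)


Language requires equal numbers of a's and b's
PDA pushes for each 'a', pops for each 'b'
Number of a's = 8
Number of b's = 3
8 != 3 -> Reject

0


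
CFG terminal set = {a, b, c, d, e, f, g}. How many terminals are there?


Terminal symbols: a, b, c, d, e, f, g
Counting each: a (#1), b (#2), c (#3), d (#4), e (#5), f (#6), g (#7)
Total = 7

7


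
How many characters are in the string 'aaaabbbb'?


String: 'aaaabbbb'
Counting characters:
  'a' appears 4 time(s)
  'b' appears 4 time(s)
Total length = 4 + 4 = 8

8


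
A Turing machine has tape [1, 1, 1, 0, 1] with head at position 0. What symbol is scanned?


Tape: [1, 1, 1, 0, 1]
Positions: 0 1 2 3 4
Values:    1 1 1 0 1
Head at position 0
tape[0] = 1

1


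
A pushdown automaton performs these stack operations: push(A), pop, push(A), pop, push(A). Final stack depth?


Tracing stack operations:
  push(A) -> stack = [A], depth=1
  pop -> removed A, stack = [], depth=0
  push(A) -> stack = [A], depth=1
  pop -> removed A, stack = [], depth=0
  push(A) -> stack = [A], depth=1
Final depth = 1

1


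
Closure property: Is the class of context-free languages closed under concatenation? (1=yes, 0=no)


CFL closure properties:
  Closed under: union, concatenation, Kleene star
  NOT closed under: intersection, complement
Operation 'concatenation' is in closed list -> Yes (closed)

1


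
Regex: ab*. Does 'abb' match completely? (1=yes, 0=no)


Pattern: ab*
String: 'abb'
Pattern requires: exactly one 'a' followed by zero or more 'b's
First char is 'a' -> OK
Rest 'bb': all b's? Yes
Result: 1

1


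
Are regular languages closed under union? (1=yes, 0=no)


Regular languages are closed under:
- Union (DFA product construction)
- Intersection (DFA product construction)
- Complement (swap accept/reject states)
- Concatenation (NFA construction)
- Kleene star (NFA construction)
union is in this list
Therefore: closed

1


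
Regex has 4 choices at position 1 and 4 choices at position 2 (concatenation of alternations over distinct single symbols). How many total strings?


First group: 4 alternatives
Second group: 4 alternatives
Concatenation: each choice from group 1 pairs with each from group 2
Total = 4 x 4 = 16

16


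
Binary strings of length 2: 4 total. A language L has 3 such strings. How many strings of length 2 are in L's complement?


Alphabet: {0,1}
String length: 2
Total strings of length 2 = 2^2 = 4
Strings in L = 3
Complement = total - |L|
= 4 - 3
= 1

1


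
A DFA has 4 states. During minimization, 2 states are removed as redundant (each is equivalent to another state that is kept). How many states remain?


Original DFA: 4 states
Redundant states removed: 2
Minimized states = original - removed
= 4 - 2
= 2

2


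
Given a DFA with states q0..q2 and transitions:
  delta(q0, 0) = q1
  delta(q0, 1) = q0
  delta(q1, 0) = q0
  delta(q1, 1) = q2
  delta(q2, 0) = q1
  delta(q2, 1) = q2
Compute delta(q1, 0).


Looking up transition function:
delta(q1, 0) in the table
Row: q1, Column: 0
Result: q0

q0


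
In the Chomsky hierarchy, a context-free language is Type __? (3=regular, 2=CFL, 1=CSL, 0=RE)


Chomsky hierarchy levels:
  Type 3: Regular (DFA/NFA/regex)
  Type 2: Context-free (PDA)
  Type 1: Context-sensitive
  Type 0: Recursively enumerable (TM)
'context-free' corresponds to Type 2

2


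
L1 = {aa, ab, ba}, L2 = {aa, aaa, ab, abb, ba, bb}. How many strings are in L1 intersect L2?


L1 = {aa, ab, ba}
L2 = {aa, aaa, ab, abb, ba, bb}
Checking each string in L1 against L2:
  'aa': in L2? Yes
  'ab': in L2? Yes
  'ba': in L2? Yes
Intersection = {aa, ab, ba}
|L1 ∩ L2| = 3

3


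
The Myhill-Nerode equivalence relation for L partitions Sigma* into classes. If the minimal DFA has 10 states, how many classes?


Myhill-Nerode theorem:
Number of equivalence classes = number of states in minimal DFA
Minimal DFA states = 10
Therefore equivalence classes = 10

10


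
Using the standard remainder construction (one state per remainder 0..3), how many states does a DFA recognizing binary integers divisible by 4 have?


Divisibility by 4 is tracked via the remainder mod 4: 0, 1, ..., 3
The construction assigns one state to each remainder
Number of remainders = 4

4


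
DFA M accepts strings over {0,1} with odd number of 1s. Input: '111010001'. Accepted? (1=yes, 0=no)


DFA has 2 states: q_even (start, accept=no) and q_odd
Processing string '111010001' character by character:
  Position 0: read '1', 1-count=1 -> q_odd
  Position 1: read '1', 1-count=2 -> q_even
  Position 2: read '1', 1-count=3 -> q_odd
  Position 3: read '0', 1-count=3 -> q_odd (no change)
  Position 4: read '1', 1-count=4 -> q_even
  Position 5: read '0', 1-count=4 -> q_even (no change)
  Position 6: read '0', 1-count=4 -> q_even (no change)
  Position 7: read '0', 1-count=4 -> q_even (no change)
  Position 8: read '1', 1-count=5 -> q_odd
Final state: q_odd, total 1s = 5 (odd); the DFA requires an odd count -> accept

1


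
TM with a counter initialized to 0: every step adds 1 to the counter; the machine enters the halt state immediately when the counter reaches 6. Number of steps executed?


Counter starts at 0. Counting sequence:
  Step 1: counter = 1
  Step 2: counter = 2
  Step 3: counter = 3
  Step 4: counter = 4
  Step 5: counter = 5
  Step 6: counter = 6
Counter reached 6 -> halt
Total steps = 6

6


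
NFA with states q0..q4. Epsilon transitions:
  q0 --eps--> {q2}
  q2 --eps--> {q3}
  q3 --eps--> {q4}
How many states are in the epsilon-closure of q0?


Starting from q0
Initialize closure = {q0}
Follow epsilon from q0 -> add q2
Follow epsilon from q2 -> add q3
Follow epsilon from q3 -> add q4
Final closure: {q0, q2, q3, q4}
Size = 4

4


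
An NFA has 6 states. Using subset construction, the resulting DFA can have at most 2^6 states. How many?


NFA has 6 states
Subset construction: each DFA state = subset of NFA states
Maximum subsets = 2^6
2^6 = 64

64


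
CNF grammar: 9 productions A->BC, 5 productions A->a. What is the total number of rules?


CNF allows two rule forms:
  A -> BC (binary): 9 rules
  A -> a (terminal): 5 rules
Total = 9 + 5 = 14

14


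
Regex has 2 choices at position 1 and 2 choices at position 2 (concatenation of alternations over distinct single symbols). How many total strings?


First group: 2 alternatives
Second group: 2 alternatives
Concatenation: each choice from group 1 pairs with each from group 2
Total = 2 x 2 = 4

4


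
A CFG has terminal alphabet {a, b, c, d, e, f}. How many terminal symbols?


Terminal symbols: a, b, c, d, e, f
Counting each: a (#1), b (#2), c (#3), d (#4), e (#5), f (#6)
Total = 6

6


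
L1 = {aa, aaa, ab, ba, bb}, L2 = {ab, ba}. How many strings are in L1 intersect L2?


L1 = {aa, aaa, ab, ba, bb}
L2 = {ab, ba}
Checking each string in L1 against L2:
  'aa': in L2? No
  'aaa': in L2? No
  'ab': in L2? Yes
  'ba': in L2? Yes
  'bb': in L2? No
Intersection = {ab, ba}
|L1 ∩ L2| = 2

2


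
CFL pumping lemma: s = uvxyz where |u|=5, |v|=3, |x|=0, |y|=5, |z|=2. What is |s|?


|s| = |u| + |v| + |x| + |y| + |z|
= 5 + 3 + 0 + 5 + 2
= 8 + 0 + 7
= 8 + 7
= 15

15


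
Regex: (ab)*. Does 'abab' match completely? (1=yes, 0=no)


Pattern: (ab)*
String: 'abab'
Pattern requires: zero or more repetitions of 'ab'
Pairs: ['ab', 'ab']
All pairs are 'ab'? Yes
Result: 1

1


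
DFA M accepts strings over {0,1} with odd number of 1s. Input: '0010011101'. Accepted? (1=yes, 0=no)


DFA has 2 states: q_even (start, accept=no) and q_odd
Processing string '0010011101' character by character:
  Position 0: read '0', 1-count=0 -> q_even (no change)
  Position 1: read '0', 1-count=0 -> q_even (no change)
  Position 2: read '1', 1-count=1 -> q_odd
  Position 3: read '0', 1-count=1 -> q_odd (no change)
  Position 4: read '0', 1-count=1 -> q_odd (no change)
  Position 5: read '1', 1-count=2 -> q_even
  Position 6: read '1', 1-count=3 -> q_odd
  Position 7: read '1', 1-count=4 -> q_even
  Position 8: read '0', 1-count=4 -> q_even (no change)
  Position 9: read '1', 1-count=5 -> q_odd
Final state: q_odd, total 1s = 5 (odd); the DFA requires an odd count -> accept

1


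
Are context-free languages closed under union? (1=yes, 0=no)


CFL closure properties:
  Closed under: union, concatenation, Kleene star
  NOT closed under: intersection, complement
Operation 'union' is in closed list -> Yes (closed)

1


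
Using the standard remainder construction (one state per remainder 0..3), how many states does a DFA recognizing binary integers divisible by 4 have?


Divisibility by 4 is tracked via the remainder mod 4: 0, 1, ..., 3
The construction assigns one state to each remainder
Number of remainders = 4

4


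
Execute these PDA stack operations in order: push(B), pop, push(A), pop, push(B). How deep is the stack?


Tracing stack operations:
  push(B) -> stack = [B], depth=1
  pop -> removed B, stack = [], depth=0
  push(A) -> stack = [A], depth=1
  pop -> removed A, stack = [], depth=0
  push(B) -> stack = [B], depth=1
Final depth = 1

1


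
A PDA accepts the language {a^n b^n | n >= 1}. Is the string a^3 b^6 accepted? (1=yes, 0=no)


Language requires equal numbers of a's and b's
PDA pushes for each 'a', pops for each 'b'
Number of a's = 3
Number of b's = 6
3 != 6 -> Reject

0


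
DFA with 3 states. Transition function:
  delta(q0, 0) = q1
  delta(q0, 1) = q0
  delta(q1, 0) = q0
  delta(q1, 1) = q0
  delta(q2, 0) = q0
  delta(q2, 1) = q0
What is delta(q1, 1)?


Looking up transition function:
delta(q1, 1) in the table
Row: q1, Column: 1
Result: q0

q0


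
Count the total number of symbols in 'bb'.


String: 'bb'
Counting characters:
  'b' appears 2 time(s)
Total length = 0 + 2 = 2

2


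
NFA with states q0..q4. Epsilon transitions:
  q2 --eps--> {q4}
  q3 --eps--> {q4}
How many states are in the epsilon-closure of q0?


Starting from q0
Initialize closure = {q0}
q0 has no outgoing epsilon transitions -> nothing to add
Final closure: {q0}
Size = 1

1


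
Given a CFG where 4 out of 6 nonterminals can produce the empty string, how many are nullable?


Nonterminals: {S, A, B, C, D, E}
A nonterminal is nullable if it can derive epsilon
Counting nullable nonterminals: 4
Total nullable = 4

4


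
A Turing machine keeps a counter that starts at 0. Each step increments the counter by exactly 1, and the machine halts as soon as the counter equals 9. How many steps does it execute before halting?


Counter starts at 0. Counting sequence:
  Step 1: counter = 1
  Step 2: counter = 2
  Step 3: counter = 3
  Step 4: counter = 4
  Step 5: counter = 5
  Step 6: counter = 6
  ...
  Step 9: counter = 9
Counter reached 9 -> halt
Total steps = 9

9


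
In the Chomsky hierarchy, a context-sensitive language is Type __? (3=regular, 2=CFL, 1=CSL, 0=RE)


Chomsky hierarchy levels:
  Type 3: Regular (DFA/NFA/regex)
  Type 2: Context-free (PDA)
  Type 1: Context-sensitive
  Type 0: Recursively enumerable (TM)
'context-sensitive' corresponds to Type 1

1


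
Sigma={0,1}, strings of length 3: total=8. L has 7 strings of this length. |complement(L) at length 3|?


Alphabet: {0,1}
String length: 3
Total strings of length 3 = 2^3 = 8
Strings in L = 7
Complement = total - |L|
= 8 - 7
= 1

1


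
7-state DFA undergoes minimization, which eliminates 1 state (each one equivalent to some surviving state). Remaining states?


Original DFA: 7 states
Redundant states removed: 1
Minimized states = original - removed
= 7 - 1
= 6

6


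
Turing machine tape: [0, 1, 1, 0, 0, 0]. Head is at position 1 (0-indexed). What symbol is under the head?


Tape: [0, 1, 1, 0, 0, 0]
Positions: 0 1 2 3 4 5
Values:    0 1 1 0 0 0
Head at position 1
tape[1] = 1

1


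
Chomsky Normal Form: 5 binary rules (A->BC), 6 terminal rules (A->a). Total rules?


CNF allows two rule forms:
  A -> BC (binary): 5 rules
  A -> a (terminal): 6 rules
Total = 5 + 6 = 11

11


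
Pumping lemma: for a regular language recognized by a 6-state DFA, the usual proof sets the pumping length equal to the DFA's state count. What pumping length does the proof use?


Pumping lemma for regular languages (standard proof):
Take p = |Q|, the number of DFA states.
Any string of length >= |Q| passes through |Q|+1 states while reading its first |Q| symbols,
so by pigeonhole some state repeats, giving the loop that can be pumped.
Here |Q| = 6
Therefore the proof uses p = 6

6


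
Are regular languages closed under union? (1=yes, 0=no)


Regular languages are closed under:
- Union (DFA product construction)
- Intersection (DFA product construction)
- Complement (swap accept/reject states)
- Concatenation (NFA construction)
- Kleene star (NFA construction)
union is in this list
Therefore: closed

1


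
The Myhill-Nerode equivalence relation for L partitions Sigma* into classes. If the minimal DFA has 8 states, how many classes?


Myhill-Nerode theorem:
Number of equivalence classes = number of states in minimal DFA
Minimal DFA states = 8
Therefore equivalence classes = 8

8


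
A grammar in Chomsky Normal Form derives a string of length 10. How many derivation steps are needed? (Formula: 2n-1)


Chomsky Normal Form derivation:
String length n = 10
Each step either:
  - Splits a nonterminal into two (n-1 such steps)
  - Converts a nonterminal to terminal (n such steps)
Total = (n-1) + n = 2n - 1
= 2(10) - 1
= 20 - 1
= 19

19


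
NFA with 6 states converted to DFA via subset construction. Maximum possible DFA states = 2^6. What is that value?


NFA has 6 states
Subset construction: each DFA state = subset of NFA states
Maximum subsets = 2^6
2^6 = 64

64


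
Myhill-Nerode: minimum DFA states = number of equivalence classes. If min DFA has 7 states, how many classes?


Myhill-Nerode theorem:
Number of equivalence classes = number of states in minimal DFA
Minimal DFA states = 7
Therefore equivalence classes = 7

7


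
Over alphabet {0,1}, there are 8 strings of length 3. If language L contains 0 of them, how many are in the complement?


Alphabet: {0,1}
String length: 3
Total strings of length 3 = 2^3 = 8
Strings in L = 0
Complement = total - |L|
= 8 - 0
= 8

8


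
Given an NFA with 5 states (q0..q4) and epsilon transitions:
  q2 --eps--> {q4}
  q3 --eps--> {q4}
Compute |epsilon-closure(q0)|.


Starting from q0
Initialize closure = {q0}
q0 has no outgoing epsilon transitions -> nothing to add
Final closure: {q0}
Size = 1

1


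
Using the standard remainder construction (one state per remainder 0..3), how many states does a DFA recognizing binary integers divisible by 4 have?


Divisibility by 4 is tracked via the remainder mod 4: 0, 1, ..., 3
The construction assigns one state to each remainder
Number of remainders = 4

4


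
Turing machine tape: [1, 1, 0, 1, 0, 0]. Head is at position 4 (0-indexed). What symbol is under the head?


Tape: [1, 1, 0, 1, 0, 0]
Positions: 0 1 2 3 4 5
Values:    1 1 0 1 0 0
Head at position 4
tape[4] = 0

0


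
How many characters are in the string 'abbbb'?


String: 'abbbb'
Counting characters:
  'a' appears 1 time(s)
  'b' appears 4 time(s)
Total length = 1 + 4 = 5

5


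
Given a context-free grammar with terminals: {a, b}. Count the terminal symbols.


Terminal symbols: a, b
Counting each: a (#1), b (#2)
Total = 2

2


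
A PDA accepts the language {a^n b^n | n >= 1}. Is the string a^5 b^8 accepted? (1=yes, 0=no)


Language requires equal numbers of a's and b's
PDA pushes for each 'a', pops for each 'b'
Number of a's = 5
Number of b's = 8
5 != 8 -> Reject

0


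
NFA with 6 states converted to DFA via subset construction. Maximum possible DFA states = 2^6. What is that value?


NFA has 6 states
Subset construction: each DFA state = subset of NFA states
Maximum subsets = 2^6
2^6 = 64

64


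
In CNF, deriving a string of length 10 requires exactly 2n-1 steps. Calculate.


Chomsky Normal Form derivation:
String length n = 10
Each step either:
  - Splits a nonterminal into two (n-1 such steps)
  - Converts a nonterminal to terminal (n such steps)
Total = (n-1) + n = 2n - 1
= 2(10) - 1
= 20 - 1
= 19

19


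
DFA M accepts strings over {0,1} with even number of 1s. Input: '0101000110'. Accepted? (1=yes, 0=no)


DFA has 2 states: q_even (start, accept=yes) and q_odd
Processing string '0101000110' character by character:
  Position 0: read '0', 1-count=0 -> q_even (no change)
  Position 1: read '1', 1-count=1 -> q_odd
  Position 2: read '0', 1-count=1 -> q_odd (no change)
  Position 3: read '1', 1-count=2 -> q_even
  Position 4: read '0', 1-count=2 -> q_even (no change)
  Position 5: read '0', 1-count=2 -> q_even (no change)
  Position 6: read '0', 1-count=2 -> q_even (no change)
  Position 7: read '1', 1-count=3 -> q_odd
  Position 8: read '1', 1-count=4 -> q_even
  Position 9: read '0', 1-count=4 -> q_even (no change)
Final state: q_even, total 1s = 4 (even); the DFA requires an even count -> accept

1


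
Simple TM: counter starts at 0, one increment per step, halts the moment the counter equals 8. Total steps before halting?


Counter starts at 0. Counting sequence:
  Step 1: counter = 1
  Step 2: counter = 2
  Step 3: counter = 3
  Step 4: counter = 4
  Step 5: counter = 5
  Step 6: counter = 6
  Step 7: counter = 7
  Step 8: counter = 8
Counter reached 8 -> halt
Total steps = 8

8


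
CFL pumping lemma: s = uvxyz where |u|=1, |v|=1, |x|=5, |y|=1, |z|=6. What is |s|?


|s| = |u| + |v| + |x| + |y| + |z|
= 1 + 1 + 5 + 1 + 6
= 2 + 5 + 7
= 7 + 7
= 14

14


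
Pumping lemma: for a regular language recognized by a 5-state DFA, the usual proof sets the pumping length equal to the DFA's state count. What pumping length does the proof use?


Pumping lemma for regular languages (standard proof):
Take p = |Q|, the number of DFA states.
Any string of length >= |Q| passes through |Q|+1 states while reading its first |Q| symbols,
so by pigeonhole some state repeats, giving the loop that can be pumped.
Here |Q| = 5
Therefore the proof uses p = 5

5


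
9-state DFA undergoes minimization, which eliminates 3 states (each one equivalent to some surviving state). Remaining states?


Original DFA: 9 states
Redundant states removed: 3
Minimized states = original - removed
= 9 - 3
= 6

6


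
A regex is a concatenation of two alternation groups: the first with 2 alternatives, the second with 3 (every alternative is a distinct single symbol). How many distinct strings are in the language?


First group: 2 alternatives
Second group: 3 alternatives
Concatenation: each choice from group 1 pairs with each from group 2
Total = 2 x 3 = 6

6


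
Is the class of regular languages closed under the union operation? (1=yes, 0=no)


Regular languages are closed under:
- Union (DFA product construction)
- Intersection (DFA product construction)
- Complement (swap accept/reject states)
- Concatenation (NFA construction)
- Kleene star (NFA construction)
union is in this list
Therefore: closed

1


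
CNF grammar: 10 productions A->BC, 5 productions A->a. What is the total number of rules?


CNF allows two rule forms:
  A -> BC (binary): 10 rules
  A -> a (terminal): 5 rules
Total = 10 + 5 = 15

15


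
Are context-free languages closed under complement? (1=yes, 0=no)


CFL closure properties:
  Closed under: union, concatenation, Kleene star
  NOT closed under: intersection, complement
Operation 'complement' is in not-closed list -> No (not closed)

0


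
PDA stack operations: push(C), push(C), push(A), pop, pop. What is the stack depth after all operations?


Tracing stack operations:
  push(C) -> stack = [C], depth=1
  push(C) -> stack = [C,C], depth=2
  push(A) -> stack = [C,C,A], depth=3
  pop -> removed A, stack = [C,C], depth=2
  pop -> removed C, stack = [C], depth=1
Final depth = 1

1


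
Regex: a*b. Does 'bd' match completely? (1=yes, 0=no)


Pattern: a*b
String: 'bd'
Pattern requires: zero or more 'a's followed by exactly one 'b'
Found 0 leading 'a's
Remaining: 'bd'
Remaining is not 'b' -> no match
Result: 0

0


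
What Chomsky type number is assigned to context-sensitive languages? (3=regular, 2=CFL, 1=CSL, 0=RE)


Chomsky hierarchy levels:
  Type 3: Regular (DFA/NFA/regex)
  Type 2: Context-free (PDA)
  Type 1: Context-sensitive
  Type 0: Recursively enumerable (TM)
'context-sensitive' corresponds to Type 1

1


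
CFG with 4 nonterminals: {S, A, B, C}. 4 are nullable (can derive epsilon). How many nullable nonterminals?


Nonterminals: {S, A, B, C}
A nonterminal is nullable if it can derive epsilon
Counting nullable nonterminals: 4
Total nullable = 4

4


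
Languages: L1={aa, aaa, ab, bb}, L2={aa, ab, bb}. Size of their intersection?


L1 = {aa, aaa, ab, bb}
L2 = {aa, ab, bb}
Checking each string in L1 against L2:
  'aa': in L2? Yes
  'aaa': in L2? No
  'ab': in L2? Yes
  'bb': in L2? Yes
Intersection = {aa, ab, bb}
|L1 ∩ L2| = 3

3


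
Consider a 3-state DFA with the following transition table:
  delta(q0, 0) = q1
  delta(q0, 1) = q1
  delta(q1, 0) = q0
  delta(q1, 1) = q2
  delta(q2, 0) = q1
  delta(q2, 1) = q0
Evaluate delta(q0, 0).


Looking up transition function:
delta(q0, 0) in the table
Row: q0, Column: 0
Result: q1

q1


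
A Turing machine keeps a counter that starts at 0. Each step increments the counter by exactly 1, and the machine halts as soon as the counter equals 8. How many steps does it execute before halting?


Counter starts at 0. Counting sequence:
  Step 1: counter = 1
  Step 2: counter = 2
  Step 3: counter = 3
  Step 4: counter = 4
  Step 5: counter = 5
  Step 6: counter = 6
  Step 7: counter = 7
  Step 8: counter = 8
Counter reached 8 -> halt
Total steps = 8

8


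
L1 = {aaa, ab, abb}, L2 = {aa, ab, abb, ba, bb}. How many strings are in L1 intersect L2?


L1 = {aaa, ab, abb}
L2 = {aa, ab, abb, ba, bb}
Checking each string in L1 against L2:
  'aaa': in L2? No
  'ab': in L2? Yes
  'abb': in L2? Yes
Intersection = {ab, abb}
|L1 ∩ L2| = 2

2


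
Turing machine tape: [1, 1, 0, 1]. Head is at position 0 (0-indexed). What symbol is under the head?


Tape: [1, 1, 0, 1]
Positions: 0 1 2 3
Values:    1 1 0 1
Head at position 0
tape[0] = 1

1


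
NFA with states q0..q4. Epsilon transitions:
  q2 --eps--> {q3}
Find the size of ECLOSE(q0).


Starting from q0
Initialize closure = {q0}
q0 has no outgoing epsilon transitions -> nothing to add
Final closure: {q0}
Size = 1

1


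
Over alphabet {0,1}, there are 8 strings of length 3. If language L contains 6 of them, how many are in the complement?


Alphabet: {0,1}
String length: 3
Total strings of length 3 = 2^3 = 8
Strings in L = 6
Complement = total - |L|
= 8 - 6
= 2

2


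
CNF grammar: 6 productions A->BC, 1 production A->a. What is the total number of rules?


CNF allows two rule forms:
  A -> BC (binary): 6 rules
  A -> a (terminal): 1 rule
Total = 6 + 1 = 7

7


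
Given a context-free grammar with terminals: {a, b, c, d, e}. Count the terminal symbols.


Terminal symbols: a, b, c, d, e
Counting each: a (#1), b (#2), c (#3), d (#4), e (#5)
Total = 5

5


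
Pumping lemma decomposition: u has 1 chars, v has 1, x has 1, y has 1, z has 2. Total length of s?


|s| = |u| + |v| + |x| + |y| + |z|
= 1 + 1 + 1 + 1 + 2
= 2 + 1 + 3
= 3 + 3
= 6

6


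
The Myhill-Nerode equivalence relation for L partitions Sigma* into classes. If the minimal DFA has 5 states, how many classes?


Myhill-Nerode theorem:
Number of equivalence classes = number of states in minimal DFA
Minimal DFA states = 5
Therefore equivalence classes = 5

5


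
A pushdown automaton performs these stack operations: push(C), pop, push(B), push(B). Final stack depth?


Tracing stack operations:
  push(C) -> stack = [C], depth=1
  pop -> removed C, stack = [], depth=0
  push(B) -> stack = [B], depth=1
  push(B) -> stack = [B,B], depth=2
Final depth = 2

2


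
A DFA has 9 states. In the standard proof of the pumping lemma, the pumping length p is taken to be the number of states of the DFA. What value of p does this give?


Pumping lemma for regular languages (standard proof):
Take p = |Q|, the number of DFA states.
Any string of length >= |Q| passes through |Q|+1 states while reading its first |Q| symbols,
so by pigeonhole some state repeats, giving the loop that can be pumped.
Here |Q| = 9
Therefore the proof uses p = 9

9


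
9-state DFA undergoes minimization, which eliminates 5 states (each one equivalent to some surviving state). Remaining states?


Original DFA: 9 states
Redundant states removed: 5
Minimized states = original - removed
= 9 - 5
= 4

4


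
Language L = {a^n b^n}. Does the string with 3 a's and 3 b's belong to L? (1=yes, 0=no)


Language requires equal numbers of a's and b's
PDA pushes for each 'a', pops for each 'b'
Number of a's = 3
Number of b's = 3
3 == 3 -> Accept

1


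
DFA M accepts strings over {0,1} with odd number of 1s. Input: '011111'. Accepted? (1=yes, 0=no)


DFA has 2 states: q_even (start, accept=no) and q_odd
Processing string '011111' character by character:
  Position 0: read '0', 1-count=0 -> q_even (no change)
  Position 1: read '1', 1-count=1 -> q_odd
  Position 2: read '1', 1-count=2 -> q_even
  Position 3: read '1', 1-count=3 -> q_odd
  Position 4: read '1', 1-count=4 -> q_even
  Position 5: read '1', 1-count=5 -> q_odd
Final state: q_odd, total 1s = 5 (odd); the DFA requires an odd count -> accept

1


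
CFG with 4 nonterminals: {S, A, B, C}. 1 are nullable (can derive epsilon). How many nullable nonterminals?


Nonterminals: {S, A, B, C}
A nonterminal is nullable if it can derive epsilon
Counting nullable nonterminals: 1
Total nullable = 1

1


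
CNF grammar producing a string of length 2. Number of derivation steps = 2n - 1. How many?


Chomsky Normal Form derivation:
String length n = 2
Each step either:
  - Splits a nonterminal into two (n-1 such steps)
  - Converts a nonterminal to terminal (n such steps)
Total = (n-1) + n = 2n - 1
= 2(2) - 1
= 4 - 1
= 3

3


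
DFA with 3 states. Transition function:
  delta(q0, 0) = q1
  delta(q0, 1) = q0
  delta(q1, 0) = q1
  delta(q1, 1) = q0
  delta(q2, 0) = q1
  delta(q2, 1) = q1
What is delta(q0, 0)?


Looking up transition function:
delta(q0, 0) in the table
Row: q0, Column: 0
Result: q1

q1


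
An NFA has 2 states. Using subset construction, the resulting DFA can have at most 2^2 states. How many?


NFA has 2 states
Subset construction: each DFA state = subset of NFA states
Maximum subsets = 2^2
2^2 = 4

4


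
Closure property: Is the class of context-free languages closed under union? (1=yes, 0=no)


CFL closure properties:
  Closed under: union, concatenation, Kleene star
  NOT closed under: intersection, complement
Operation 'union' is in closed list -> Yes (closed)

1


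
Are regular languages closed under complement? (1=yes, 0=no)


Regular languages are closed under:
- Union (DFA product construction)
- Intersection (DFA product construction)
- Complement (swap accept/reject states)
- Concatenation (NFA construction)
- Kleene star (NFA construction)
complement is in this list
Therefore: closed

1


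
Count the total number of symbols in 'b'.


String: 'b'
Counting characters:
  'b' appears 1 time(s)
Total length = 0 + 1 = 1

1


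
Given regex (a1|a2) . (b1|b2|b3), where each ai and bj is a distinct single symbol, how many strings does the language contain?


First group: 2 alternatives
Second group: 3 alternatives
Concatenation: each choice from group 1 pairs with each from group 2
Total = 2 x 3 = 6

6


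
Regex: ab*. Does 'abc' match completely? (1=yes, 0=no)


Pattern: ab*
String: 'abc'
Pattern requires: exactly one 'a' followed by zero or more 'b's
First char is 'a' -> OK
Rest 'bc': all b's? No
Result: 0

0


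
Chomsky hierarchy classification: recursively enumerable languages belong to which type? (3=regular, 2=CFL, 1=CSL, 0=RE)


Chomsky hierarchy levels:
  Type 3: Regular (DFA/NFA/regex)
  Type 2: Context-free (PDA)
  Type 1: Context-sensitive
  Type 0: Recursively enumerable (TM)
'recursively enumerable' corresponds to Type 0

0


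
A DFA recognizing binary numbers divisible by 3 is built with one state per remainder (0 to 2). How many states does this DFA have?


Divisibility by 3 is tracked via the remainder mod 3: 0, 1, ..., 2
The construction assigns one state to each remainder
Number of remainders = 3

3


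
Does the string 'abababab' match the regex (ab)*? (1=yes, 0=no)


Pattern: (ab)*
String: 'abababab'
Pattern requires: zero or more repetitions of 'ab'
Pairs: ['ab', 'ab', 'ab', 'ab']
All pairs are 'ab'? Yes
Result: 1

1


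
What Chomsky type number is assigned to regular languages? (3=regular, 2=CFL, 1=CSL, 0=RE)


Chomsky hierarchy levels:
  Type 3: Regular (DFA/NFA/regex)
  Type 2: Context-free (PDA)
  Type 1: Context-sensitive
  Type 0: Recursively enumerable (TM)
'regular' corresponds to Type 3

3


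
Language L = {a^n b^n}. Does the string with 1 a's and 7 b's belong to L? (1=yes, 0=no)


Language requires equal numbers of a's and b's
PDA pushes for each 'a', pops for each 'b'
Number of a's = 1
Number of b's = 7
1 != 7 -> Reject

0


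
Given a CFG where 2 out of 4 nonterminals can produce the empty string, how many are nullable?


Nonterminals: {S, A, B, C}
A nonterminal is nullable if it can derive epsilon
Counting nullable nonterminals: 2
Total nullable = 2

2


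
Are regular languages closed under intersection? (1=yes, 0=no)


Regular languages are closed under:
- Union (DFA product construction)
- Intersection (DFA product construction)
- Complement (swap accept/reject states)
- Concatenation (NFA construction)
- Kleene star (NFA construction)
intersection is in this list
Therefore: closed

1


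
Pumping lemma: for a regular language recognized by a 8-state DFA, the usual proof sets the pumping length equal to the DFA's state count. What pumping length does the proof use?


Pumping lemma for regular languages (standard proof):
Take p = |Q|, the number of DFA states.
Any string of length >= |Q| passes through |Q|+1 states while reading its first |Q| symbols,
so by pigeonhole some state repeats, giving the loop that can be pumped.
Here |Q| = 8
Therefore the proof uses p = 8

8


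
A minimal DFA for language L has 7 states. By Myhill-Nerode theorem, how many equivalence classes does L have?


Myhill-Nerode theorem:
Number of equivalence classes = number of states in minimal DFA
Minimal DFA states = 7
Therefore equivalence classes = 7

7


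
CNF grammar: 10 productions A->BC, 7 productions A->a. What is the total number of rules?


CNF allows two rule forms:
  A -> BC (binary): 10 rules
  A -> a (terminal): 7 rules
Total = 10 + 7 = 17

17


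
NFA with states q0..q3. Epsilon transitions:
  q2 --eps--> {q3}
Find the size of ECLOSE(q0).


Starting from q0
Initialize closure = {q0}
q0 has no outgoing epsilon transitions -> nothing to add
Final closure: {q0}
Size = 1

1


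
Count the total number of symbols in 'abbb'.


String: 'abbb'
Counting characters:
  'a' appears 1 time(s)
  'b' appears 3 time(s)
Total length = 1 + 3 = 4

4


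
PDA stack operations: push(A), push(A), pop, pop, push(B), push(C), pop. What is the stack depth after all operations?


Tracing stack operations:
  push(A) -> stack = [A], depth=1
  push(A) -> stack = [A,A], depth=2
  pop -> removed A, stack = [A], depth=1
  pop -> removed A, stack = [], depth=0
  push(B) -> stack = [B], depth=1
  push(C) -> stack = [B,C], depth=2
  pop -> removed C, stack = [B], depth=1
Final depth = 1

1


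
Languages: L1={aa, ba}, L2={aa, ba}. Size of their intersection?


L1 = {aa, ba}
L2 = {aa, ba}
Checking each string in L1 against L2:
  'aa': in L2? Yes
  'ba': in L2? Yes
Intersection = {aa, ba}
|L1 ∩ L2| = 2

2


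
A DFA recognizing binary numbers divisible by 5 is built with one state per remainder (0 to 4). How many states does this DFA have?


Divisibility by 5 is tracked via the remainder mod 5: 0, 1, ..., 4
The construction assigns one state to each remainder
Number of remainders = 5

5


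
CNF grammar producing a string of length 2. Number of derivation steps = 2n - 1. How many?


Chomsky Normal Form derivation:
String length n = 2
Each step either:
  - Splits a nonterminal into two (n-1 such steps)
  - Converts a nonterminal to terminal (n such steps)
Total = (n-1) + n = 2n - 1
= 2(2) - 1
= 4 - 1
= 3

3


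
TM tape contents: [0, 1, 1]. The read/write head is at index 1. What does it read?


Tape: [0, 1, 1]
Positions: 0 1 2
Values:    0 1 1
Head at position 1
tape[1] = 1

1


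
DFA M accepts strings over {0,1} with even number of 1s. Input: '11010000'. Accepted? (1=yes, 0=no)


DFA has 2 states: q_even (start, accept=yes) and q_odd
Processing string '11010000' character by character:
  Position 0: read '1', 1-count=1 -> q_odd
  Position 1: read '1', 1-count=2 -> q_even
  Position 2: read '0', 1-count=2 -> q_even (no change)
  Position 3: read '1', 1-count=3 -> q_odd
  Position 4: read '0', 1-count=3 -> q_odd (no change)
  Position 5: read '0', 1-count=3 -> q_odd (no change)
  Position 6: read '0', 1-count=3 -> q_odd (no change)
  Position 7: read '0', 1-count=3 -> q_odd (no change)
Final state: q_odd, total 1s = 3 (odd); the DFA requires an even count -> reject

0


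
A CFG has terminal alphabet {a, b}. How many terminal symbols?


Terminal symbols: a, b
Counting each: a (#1), b (#2)
Total = 2

2


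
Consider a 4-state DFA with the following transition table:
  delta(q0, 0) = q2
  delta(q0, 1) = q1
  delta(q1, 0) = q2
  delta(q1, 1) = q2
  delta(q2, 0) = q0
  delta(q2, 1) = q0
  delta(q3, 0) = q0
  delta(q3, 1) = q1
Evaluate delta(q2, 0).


Looking up transition function:
delta(q2, 0) in the table
Row: q2, Column: 0
Result: q0

q0


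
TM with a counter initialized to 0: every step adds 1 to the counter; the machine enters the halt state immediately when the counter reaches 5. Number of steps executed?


Counter starts at 0. Counting sequence:
  Step 1: counter = 1
  Step 2: counter = 2
  Step 3: counter = 3
  Step 4: counter = 4
  Step 5: counter = 5
Counter reached 5 -> halt
Total steps = 5

5


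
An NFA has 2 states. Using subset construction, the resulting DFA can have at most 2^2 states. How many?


NFA has 2 states
Subset construction: each DFA state = subset of NFA states
Maximum subsets = 2^2
2^2 = 4

4


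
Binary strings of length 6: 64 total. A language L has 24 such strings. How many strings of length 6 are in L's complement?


Alphabet: {0,1}
String length: 6
Total strings of length 6 = 2^6 = 64
Strings in L = 24
Complement = total - |L|
= 64 - 24
= 40

40


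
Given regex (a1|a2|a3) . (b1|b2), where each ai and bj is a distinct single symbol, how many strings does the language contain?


First group: 3 alternatives
Second group: 2 alternatives
Concatenation: each choice from group 1 pairs with each from group 2
Total = 3 x 2 = 6

6


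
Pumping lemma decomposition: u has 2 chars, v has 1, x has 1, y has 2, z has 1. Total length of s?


|s| = |u| + |v| + |x| + |y| + |z|
= 2 + 1 + 1 + 2 + 1
= 3 + 1 + 3
= 4 + 3
= 7

7


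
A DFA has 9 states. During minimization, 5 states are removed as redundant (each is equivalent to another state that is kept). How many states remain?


Original DFA: 9 states
Redundant states removed: 5
Minimized states = original - removed
= 9 - 5
= 4

4


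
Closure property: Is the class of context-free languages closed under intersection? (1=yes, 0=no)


CFL closure properties:
  Closed under: union, concatenation, Kleene star
  NOT closed under: intersection, complement
Operation 'intersection' is in not-closed list -> No (not closed)

0


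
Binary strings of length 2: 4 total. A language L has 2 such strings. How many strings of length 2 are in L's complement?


Alphabet: {0,1}
String length: 2
Total strings of length 2 = 2^2 = 4
Strings in L = 2
Complement = total - |L|
= 4 - 2
= 2

2


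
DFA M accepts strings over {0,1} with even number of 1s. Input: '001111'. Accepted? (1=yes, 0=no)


DFA has 2 states: q_even (start, accept=yes) and q_odd
Processing string '001111' character by character:
  Position 0: read '0', 1-count=0 -> q_even (no change)
  Position 1: read '0', 1-count=0 -> q_even (no change)
  Position 2: read '1', 1-count=1 -> q_odd
  Position 3: read '1', 1-count=2 -> q_even
  Position 4: read '1', 1-count=3 -> q_odd
  Position 5: read '1', 1-count=4 -> q_even
Final state: q_even, total 1s = 4 (even); the DFA requires an even count -> accept

1


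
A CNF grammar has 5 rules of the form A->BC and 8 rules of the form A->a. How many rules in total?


CNF allows two rule forms:
  A -> BC (binary): 5 rules
  A -> a (terminal): 8 rules
Total = 5 + 8 = 13

13


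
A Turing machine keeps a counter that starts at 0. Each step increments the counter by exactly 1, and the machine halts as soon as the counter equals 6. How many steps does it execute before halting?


Counter starts at 0. Counting sequence:
  Step 1: counter = 1
  Step 2: counter = 2
  Step 3: counter = 3
  Step 4: counter = 4
  Step 5: counter = 5
  Step 6: counter = 6
Counter reached 6 -> halt
Total steps = 6

6


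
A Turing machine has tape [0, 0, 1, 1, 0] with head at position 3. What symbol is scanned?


Tape: [0, 0, 1, 1, 0]
Positions: 0 1 2 3 4
Values:    0 0 1 1 0
Head at position 3
tape[3] = 1

1


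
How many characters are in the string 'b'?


String: 'b'
Counting characters:
  'b' appears 1 time(s)
Total length = 0 + 1 = 1

1


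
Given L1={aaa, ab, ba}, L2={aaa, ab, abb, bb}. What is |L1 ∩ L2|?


L1 = {aaa, ab, ba}
L2 = {aaa, ab, abb, bb}
Checking each string in L1 against L2:
  'aaa': in L2? Yes
  'ab': in L2? Yes
  'ba': in L2? No
Intersection = {aaa, ab}
|L1 ∩ L2| = 2

2


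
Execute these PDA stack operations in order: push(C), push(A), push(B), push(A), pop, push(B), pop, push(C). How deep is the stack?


Tracing stack operations:
  push(C) -> stack = [C], depth=1
  push(A) -> stack = [C,A], depth=2
  push(B) -> stack = [C,A,B], depth=3
  push(A) -> stack = [C,A,B,A], depth=4
  pop -> removed A, stack = [C,A,B], depth=3
  push(B) -> stack = [C,A,B,B], depth=4
  pop -> removed B, stack = [C,A,B], depth=3
  push(C) -> stack = [C,A,B,C], depth=4
Final depth = 4

4


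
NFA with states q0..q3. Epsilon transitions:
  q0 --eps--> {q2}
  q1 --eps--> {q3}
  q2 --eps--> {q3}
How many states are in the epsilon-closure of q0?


Starting from q0
Initialize closure = {q0}
Follow epsilon from q0 -> add q2
Follow epsilon from q2 -> add q3
Final closure: {q0, q2, q3}
Size = 3

3
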